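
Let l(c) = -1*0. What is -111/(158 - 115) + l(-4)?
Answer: -111/43 ≈ -2.5814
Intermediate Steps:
l(c) = 0
-111/(158 - 115) + l(-4) = -111/(158 - 115) + 0 = -111/43 + 0 = -111/43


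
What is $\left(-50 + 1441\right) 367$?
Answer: $510497$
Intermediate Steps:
$\left(-50 + 1441\right) 367 = 1391 \cdot 367 = 510497$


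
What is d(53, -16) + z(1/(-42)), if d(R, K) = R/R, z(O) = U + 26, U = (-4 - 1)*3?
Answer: 12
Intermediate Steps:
U = -15 (U = -5*3 = -15)
z(O) = 11 (z(O) = -15 + 26 = 11)
d(R, K) = 1
d(53, -16) + z(1/(-42)) = 1 + 11 = 12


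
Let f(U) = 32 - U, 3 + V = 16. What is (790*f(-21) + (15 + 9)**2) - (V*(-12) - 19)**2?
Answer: 11821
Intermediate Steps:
V = 13 (V = -3 + 16 = 13)
(790*f(-21) + (15 + 9)**2) - (V*(-12) - 19)**2 = (790*(32 - 1*(-21)) + (15 + 9)**2) - (13*(-12) - 19)**2 = (790*(32 + 21) + 24**2) - (-156 - 19)**2 = (790*53 + 576) - 1*(-175)**2 = (41870 + 576) - 1*30625 = 42446 - 30625 = 11821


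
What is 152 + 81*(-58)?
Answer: -4546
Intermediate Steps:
152 + 81*(-58) = 152 - 4698 = -4546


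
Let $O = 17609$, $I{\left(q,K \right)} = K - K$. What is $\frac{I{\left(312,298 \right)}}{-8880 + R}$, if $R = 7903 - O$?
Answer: $0$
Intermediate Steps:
$I{\left(q,K \right)} = 0$
$R = -9706$ ($R = 7903 - 17609 = -9706$)
$\frac{I{\left(312,298 \right)}}{-8880 + R} = \frac{0}{-8880 - 9706} = \frac{0}{-18586} = 0 \left(- \frac{1}{18586}\right) = 0$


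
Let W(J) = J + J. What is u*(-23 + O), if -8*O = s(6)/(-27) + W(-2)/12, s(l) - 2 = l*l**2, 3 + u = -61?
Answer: 37928/27 ≈ 1404.7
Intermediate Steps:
u = -64 (u = -3 - 61 = -64)
s(l) = 2 + l**3 (s(l) = 2 + l*l**2 = 2 + l**3)
W(J) = 2*J
O = 227/216 (O = -((2 + 6**3)/(-27) + (2*(-2))/12)/8 = -((2 + 216)*(-1/27) - 4*1/12)/8 = -(218*(-1/27) - 1/3)/8 = -(-218/27 - 1/3)/8 = -1/8*(-227/27) = 227/216 ≈ 1.0509)
u*(-23 + O) = -64*(-23 + 227/216) = -64*(-4741/216) = 37928/27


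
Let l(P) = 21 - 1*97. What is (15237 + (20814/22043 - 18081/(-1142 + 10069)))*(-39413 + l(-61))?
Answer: -118391635841837328/196777861 ≈ -6.0165e+8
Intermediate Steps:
l(P) = -76 (l(P) = 21 - 97 = -76)
(15237 + (20814/22043 - 18081/(-1142 + 10069)))*(-39413 + l(-61)) = (15237 + (20814/22043 - 18081/(-1142 + 10069)))*(-39413 - 76) = (15237 + (20814*(1/22043) - 18081/8927))*(-39489) = (15237 + (20814/22043 - 18081*1/8927))*(-39489) = (15237 + (20814/22043 - 18081/8927))*(-39489) = (15237 - 212752905/196777861)*(-39489) = (2998091515152/196777861)*(-39489) = -118391635841837328/196777861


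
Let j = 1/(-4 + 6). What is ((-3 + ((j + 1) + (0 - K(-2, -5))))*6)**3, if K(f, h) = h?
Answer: 9261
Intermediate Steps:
j = 1/2 ≈ 0.50000
((-3 + ((j + 1) + (0 - K(-2, -5))))*6)**3 = ((-3 + ((1/2 + 1) + (0 - 1*(-5))))*6)**3 = ((-3 + (3/2 + (0 + 5)))*6)**3 = ((-3 + (3/2 + 5))*6)**3 = ((-3 + 13/2)*6)**3 = ((7/2)*6)**3 = 21**3 = 9261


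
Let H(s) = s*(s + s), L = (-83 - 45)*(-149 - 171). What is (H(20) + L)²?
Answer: 1743897600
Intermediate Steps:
L = 40960 (L = -128*(-320) = 40960)
H(s) = 2*s² (H(s) = s*(2*s) = 2*s²)
(H(20) + L)² = (2*20² + 40960)² = (2*400 + 40960)² = (800 + 40960)² = 41760² = 1743897600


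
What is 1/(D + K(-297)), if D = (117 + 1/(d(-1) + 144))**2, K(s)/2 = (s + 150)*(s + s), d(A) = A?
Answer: 20449/3851091388 ≈ 5.3099e-6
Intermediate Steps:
K(s) = 4*s*(150 + s) (K(s) = 2*((s + 150)*(s + s)) = 2*((150 + s)*(2*s)) = 2*(2*s*(150 + s)) = 4*s*(150 + s))
D = 279959824/20449 (D = (117 + 1/(-1 + 144))**2 = (117 + 1/143)**2 = (16732/143)**2 = 279959824/20449 ≈ 13691.)
1/(D + K(-297)) = 1/(279959824/20449 + 4*(-297)*(150 - 297)) = 1/(279959824/20449 + 4*(-297)*(-147)) = 1/(279959824/20449 + 174636) = 1/(3851091388/20449) = 20449/3851091388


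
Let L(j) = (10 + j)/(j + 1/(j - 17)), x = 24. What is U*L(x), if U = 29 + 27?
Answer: 13328/169 ≈ 78.864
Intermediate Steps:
U = 56
L(j) = (10 + j)/(j + 1/(-17 + j))
U*L(x) = 56*((-170 + 24² - 7*24)/(1 + 24² - 17*24)) = 56*((-170 + 576 - 168)/(1 + 576 - 408)) = 56*(238/169) = 13328/169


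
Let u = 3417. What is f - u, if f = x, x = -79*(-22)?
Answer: -1679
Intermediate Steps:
x = 1738
f = 1738
f - u = 1738 - 1*3417 = 1738 - 3417 = -1679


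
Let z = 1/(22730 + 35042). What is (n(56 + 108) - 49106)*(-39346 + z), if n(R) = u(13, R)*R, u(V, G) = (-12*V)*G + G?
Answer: 4793945895419223/28886 ≈ 1.6596e+11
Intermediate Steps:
u(V, G) = G - 12*G*V (u(V, G) = -12*G*V + G = G - 12*G*V)
n(R) = -155*R² (n(R) = (R*(1 - 12*13))*R = (R*(1 - 156))*R = (R*(-155))*R = (-155*R)*R = -155*R²)
z = 1/57772 ≈ 1.7309e-5
(n(56 + 108) - 49106)*(-39346 + z) = (-155*(56 + 108)² - 49106)*(-39346 + 1/57772) = (-155*164² - 49106)*(-2273097111/57772) = (-155*26896 - 49106)*(-2273097111/57772) = (-4168880 - 49106)*(-2273097111/57772) = -4217986*(-2273097111/57772) = 4793945895419223/28886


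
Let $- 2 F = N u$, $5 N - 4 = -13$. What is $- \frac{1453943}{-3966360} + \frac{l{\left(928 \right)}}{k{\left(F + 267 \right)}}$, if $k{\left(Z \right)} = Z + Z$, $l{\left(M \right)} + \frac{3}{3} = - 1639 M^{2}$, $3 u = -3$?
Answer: $- \frac{9330732212668759}{3518161320} \approx -2.6522 \cdot 10^{6}$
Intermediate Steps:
$u = -1$ ($u = \frac{1}{3} \left(-3\right) = -1$)
$N = - \frac{9}{5}$ ($N = \frac{4}{5} + \frac{1}{5} \left(-13\right) = \frac{4}{5} - \frac{13}{5} = - \frac{9}{5} \approx -1.8$)
$F = - \frac{9}{10}$ ($F = - \frac{\left(- \frac{9}{5}\right) \left(-1\right)}{2} = \left(- \frac{1}{2}\right) \frac{9}{5} = - \frac{9}{10} \approx -0.9$)
$l{\left(M \right)} = -1 - 1639 M^{2}$
$k{\left(Z \right)} = 2 Z$
$- \frac{1453943}{-3966360} + \frac{l{\left(928 \right)}}{k{\left(F + 267 \right)}} = - \frac{1453943}{-3966360} + \frac{-1 - 1639 \cdot 928^{2}}{2 \left(- \frac{9}{10} + 267\right)} = \left(-1453943\right) \left(- \frac{1}{3966360}\right) + \frac{-1 - 1411480576}{2 \cdot \frac{2661}{10}} = \frac{1453943}{3966360} + \frac{-1 - 1411480576}{\frac{2661}{5}} = \frac{1453943}{3966360} - \frac{7057402885}{2661} = - \frac{9330732212668759}{3518161320}$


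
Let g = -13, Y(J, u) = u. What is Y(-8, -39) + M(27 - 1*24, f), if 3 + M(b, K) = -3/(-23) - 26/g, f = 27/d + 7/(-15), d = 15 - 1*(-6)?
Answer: -917/23 ≈ -39.870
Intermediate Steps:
d = 21 (d = 15 + 6 = 21)
f = 86/105 (f = 27/21 + 7/(-15) = 27*(1/21) + 7*(-1/15) = 9/7 - 7/15 = 86/105 ≈ 0.81905)
M(b, K) = -20/23 (M(b, K) = -3 + (-3/(-23) - 26/(-13)) = -3 + (-3*(-1/23) - 26*(-1/13)) = -3 + (3/23 + 2) = -3 + 49/23 = -20/23)
Y(-8, -39) + M(27 - 1*24, f) = -39 - 20/23 = -917/23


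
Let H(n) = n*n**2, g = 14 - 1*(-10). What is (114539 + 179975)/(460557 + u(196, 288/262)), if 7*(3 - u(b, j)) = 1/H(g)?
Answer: 235533312/368326199 ≈ 0.63947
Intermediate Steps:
g = 24 (g = 14 + 10 = 24)
H(n) = n**3
u(b, j) = 290303/96768 (u(b, j) = 3 - 1/(7*(24**3)) = 3 - 1/7/13824 = 3 - 1/7*1/13824 = 3 - 1/96768 = 290303/96768)
(114539 + 179975)/(460557 + u(196, 288/262)) = (114539 + 179975)/(460557 + 290303/96768) = 294514/(44567470079/96768) = 294514*(96768/44567470079) = 235533312/368326199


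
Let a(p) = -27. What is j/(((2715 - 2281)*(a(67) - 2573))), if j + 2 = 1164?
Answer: -83/80600 ≈ -0.0010298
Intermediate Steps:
j = 1162 (j = -2 + 1164 = 1162)
j/(((2715 - 2281)*(a(67) - 2573))) = 1162/(((2715 - 2281)*(-27 - 2573))) = 1162/((434*(-2600))) = 1162/(-1128400) = 1162*(-1/1128400) = -83/80600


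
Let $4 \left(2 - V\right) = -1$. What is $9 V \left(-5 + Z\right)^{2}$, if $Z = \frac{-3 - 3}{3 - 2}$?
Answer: $\frac{9801}{4} \approx 2450.3$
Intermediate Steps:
$V = \frac{9}{4}$ ($V = 2 - - \frac{1}{4} = 2 + \frac{1}{4} = \frac{9}{4} \approx 2.25$)
$Z = -6$ ($Z = - \frac{6}{1} = \left(-6\right) 1 = -6$)
$9 V \left(-5 + Z\right)^{2} = 9 \cdot \frac{9}{4} \left(-5 - 6\right)^{2} = \frac{81 \left(-11\right)^{2}}{4} = \frac{81}{4} \cdot 121 = \frac{9801}{4}$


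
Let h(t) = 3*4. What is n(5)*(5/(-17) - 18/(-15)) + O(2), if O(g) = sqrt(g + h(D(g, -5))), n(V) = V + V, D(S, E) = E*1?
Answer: 154/17 + sqrt(14) ≈ 12.800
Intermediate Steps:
D(S, E) = E
h(t) = 12
n(V) = 2*V
O(g) = sqrt(12 + g) (O(g) = sqrt(g + 12) = sqrt(12 + g))
n(5)*(5/(-17) - 18/(-15)) + O(2) = (2*5)*(5/(-17) - 18/(-15)) + sqrt(12 + 2) = 10*(5*(-1/17) - 18*(-1/15)) + sqrt(14) = 10*(-5/17 + 6/5) + sqrt(14) = 10*(77/85) + sqrt(14) = 154/17 + sqrt(14)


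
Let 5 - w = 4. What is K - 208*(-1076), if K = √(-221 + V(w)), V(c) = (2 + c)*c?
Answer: 223808 + I*√218 ≈ 2.2381e+5 + 14.765*I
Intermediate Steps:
w = 1 (w = 5 - 1*4 = 5 - 4 = 1)
V(c) = c*(2 + c)
K = I*√218 (K = √(-221 + 1*(2 + 1)) = √(-221 + 1*3) = √(-221 + 3) = √(-218) = I*√218 ≈ 14.765*I)
K - 208*(-1076) = I*√218 - 208*(-1076) = I*√218 + 223808 = 223808 + I*√218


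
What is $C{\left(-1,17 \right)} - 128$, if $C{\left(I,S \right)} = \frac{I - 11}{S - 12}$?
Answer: $- \frac{652}{5} \approx -130.4$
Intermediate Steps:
$C{\left(I,S \right)} = \frac{-11 + I}{-12 + S}$
$C{\left(-1,17 \right)} - 128 = \frac{-11 - 1}{-12 + 17} - 128 = \frac{1}{5} \left(-12\right) - 128 = - \frac{12}{5} - 128 = - \frac{652}{5}$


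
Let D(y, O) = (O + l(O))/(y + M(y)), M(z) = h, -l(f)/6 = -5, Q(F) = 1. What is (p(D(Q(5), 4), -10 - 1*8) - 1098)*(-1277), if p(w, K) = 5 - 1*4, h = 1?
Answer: 1400869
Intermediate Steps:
l(f) = 30 (l(f) = -6*(-5) = 30)
M(z) = 1
D(y, O) = (30 + O)/(1 + y) (D(y, O) = (O + 30)/(y + 1) = (30 + O)/(1 + y))
p(w, K) = 1 (p(w, K) = 5 - 4 = 1)
(p(D(Q(5), 4), -10 - 1*8) - 1098)*(-1277) = (1 - 1098)*(-1277) = -1097*(-1277) = 1400869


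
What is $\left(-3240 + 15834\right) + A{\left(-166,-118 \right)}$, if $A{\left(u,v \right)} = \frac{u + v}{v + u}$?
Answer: $12595$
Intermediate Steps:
$A{\left(u,v \right)} = 1$ ($A{\left(u,v \right)} = \frac{u + v}{u + v} = 1$)
$\left(-3240 + 15834\right) + A{\left(-166,-118 \right)} = \left(-3240 + 15834\right) + 1 = 12594 + 1 = 12595$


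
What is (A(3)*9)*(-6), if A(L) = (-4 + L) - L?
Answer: 216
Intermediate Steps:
A(L) = -4
(A(3)*9)*(-6) = -4*9*(-6) = -36*(-6) = 216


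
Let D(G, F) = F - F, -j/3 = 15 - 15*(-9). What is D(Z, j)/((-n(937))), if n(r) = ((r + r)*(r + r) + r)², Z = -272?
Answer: 0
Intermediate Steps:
j = -450 (j = -3*(15 - 15*(-9)) = -3*(15 + 135) = -3*150 = -450)
D(G, F) = 0
n(r) = (r + 4*r²)² (n(r) = ((2*r)*(2*r) + r)² = (4*r² + r)² = (r + 4*r²)²)
D(Z, j)/((-n(937))) = 0/((-937²*(1 + 4*937)²)) = 0/((-877969*(1 + 3748)²)) = 0/((-877969*3749²)) = 0/((-877969*14055001)) = 0/((-1*12339855172969)) = 0/(-12339855172969) = 0*(-1/12339855172969) = 0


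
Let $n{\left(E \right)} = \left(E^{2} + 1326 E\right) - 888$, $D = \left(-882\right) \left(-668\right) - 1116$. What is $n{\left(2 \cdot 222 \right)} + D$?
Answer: $1373052$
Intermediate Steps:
$D = 588060$ ($D = 589176 - 1116 = 588060$)
$n{\left(E \right)} = -888 + E^{2} + 1326 E$
$n{\left(2 \cdot 222 \right)} + D = \left(-888 + \left(2 \cdot 222\right)^{2} + 1326 \cdot 2 \cdot 222\right) + 588060 = \left(-888 + 444^{2} + 1326 \cdot 444\right) + 588060 = \left(-888 + 197136 + 588744\right) + 588060 = 784992 + 588060 = 1373052$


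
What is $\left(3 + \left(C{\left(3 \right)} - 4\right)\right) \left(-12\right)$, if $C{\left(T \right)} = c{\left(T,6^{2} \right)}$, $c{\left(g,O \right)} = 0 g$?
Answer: $12$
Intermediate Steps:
$c{\left(g,O \right)} = 0$
$C{\left(T \right)} = 0$
$\left(3 + \left(C{\left(3 \right)} - 4\right)\right) \left(-12\right) = \left(3 + \left(0 - 4\right)\right) \left(-12\right) = \left(3 - 4\right) \left(-12\right) = \left(-1\right) \left(-12\right) = 12$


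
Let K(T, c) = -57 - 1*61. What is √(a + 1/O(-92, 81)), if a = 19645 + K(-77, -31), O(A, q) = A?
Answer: √41319109/46 ≈ 139.74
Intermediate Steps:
K(T, c) = -118 (K(T, c) = -57 - 61 = -118)
a = 19527 (a = 19645 - 118 = 19527)
√(a + 1/O(-92, 81)) = √(19527 + 1/(-92)) = √(19527 - 1/92) = √(1796483/92) = √41319109/46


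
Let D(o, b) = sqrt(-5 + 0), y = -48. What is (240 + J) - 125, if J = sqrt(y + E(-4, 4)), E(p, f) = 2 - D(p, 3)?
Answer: 115 + sqrt(-46 - I*sqrt(5)) ≈ 115.16 - 6.7843*I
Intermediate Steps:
D(o, b) = I*sqrt(5) (D(o, b) = sqrt(-5) = I*sqrt(5))
E(p, f) = 2 - I*sqrt(5)
J = sqrt(-46 - I*sqrt(5)) (J = sqrt(-48 + (2 - I*sqrt(5))) = sqrt(-46 - I*sqrt(5)) ≈ 0.1648 - 6.7843*I)
(240 + J) - 125 = (240 + sqrt(-46 - I*sqrt(5))) - 125 = 115 + sqrt(-46 - I*sqrt(5))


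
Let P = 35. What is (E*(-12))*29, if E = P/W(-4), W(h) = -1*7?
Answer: 1740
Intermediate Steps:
W(h) = -7
E = -5 (E = 35/(-7) = 35*(-1/7) = -5)
(E*(-12))*29 = -5*(-12)*29 = 60*29 = 1740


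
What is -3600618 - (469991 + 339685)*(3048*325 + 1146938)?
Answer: -1730716818306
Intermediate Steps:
-3600618 - (469991 + 339685)*(3048*325 + 1146938) = -3600618 - 809676*(990600 + 1146938) = -3600618 - 809676*2137538 = -3600618 - 1*1730713217688 = -3600618 - 1730713217688 = -1730716818306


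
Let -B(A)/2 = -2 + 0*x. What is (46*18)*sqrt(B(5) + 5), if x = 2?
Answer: 2484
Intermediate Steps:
B(A) = 4 (B(A) = -2*(-2 + 0*2) = -2*(-2 + 0) = -2*(-2) = 4)
(46*18)*sqrt(B(5) + 5) = (46*18)*sqrt(4 + 5) = 828*sqrt(9) = 828*3 = 2484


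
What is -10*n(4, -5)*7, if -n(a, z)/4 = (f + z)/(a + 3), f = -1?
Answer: -240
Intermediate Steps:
n(a, z) = -4*(-1 + z)/(3 + a) (n(a, z) = -4*(-1 + z)/(a + 3) = -4*(-1 + z)/(3 + a))
-10*n(4, -5)*7 = -40*(1 - 1*(-5))/(3 + 4)*7 = -40*(1 + 5)/7*7 = -40*6/7*7 = -10*24/7*7 = -240/7*7 = -240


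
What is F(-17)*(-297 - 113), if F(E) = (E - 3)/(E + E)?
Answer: -4100/17 ≈ -241.18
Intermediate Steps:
F(E) = (-3 + E)/(2*E) (F(E) = (-3 + E)/((2*E)) = (-3 + E)*(1/(2*E)) = (-3 + E)/(2*E))
F(-17)*(-297 - 113) = ((½)*(-3 - 17)/(-17))*(-297 - 113) = ((½)*(-1/17)*(-20))*(-410) = (10/17)*(-410) = -4100/17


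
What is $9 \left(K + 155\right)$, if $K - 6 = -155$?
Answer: $54$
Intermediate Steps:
$K = -149$ ($K = 6 - 155 = -149$)
$9 \left(K + 155\right) = 9 \left(-149 + 155\right) = 9 \cdot 6 = 54$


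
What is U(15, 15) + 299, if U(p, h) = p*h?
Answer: 524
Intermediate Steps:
U(p, h) = h*p
U(15, 15) + 299 = 15*15 + 299 = 225 + 299 = 524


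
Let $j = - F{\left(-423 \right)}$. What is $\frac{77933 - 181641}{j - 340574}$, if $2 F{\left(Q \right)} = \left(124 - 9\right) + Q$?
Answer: $\frac{25927}{85105} \approx 0.30465$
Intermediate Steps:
$F{\left(Q \right)} = \frac{115}{2} + \frac{Q}{2}$ ($F{\left(Q \right)} = \frac{\left(124 - 9\right) + Q}{2} = \frac{115 + Q}{2} = \frac{115}{2} + \frac{Q}{2}$)
$j = 154$ ($j = - (\frac{115}{2} + \frac{1}{2} \left(-423\right)) = - (\frac{115}{2} - \frac{423}{2}) = \left(-1\right) \left(-154\right) = 154$)
$\frac{77933 - 181641}{j - 340574} = \frac{77933 - 181641}{154 - 340574} = - \frac{103708}{-340420} = \left(-103708\right) \left(- \frac{1}{340420}\right) = \frac{25927}{85105}$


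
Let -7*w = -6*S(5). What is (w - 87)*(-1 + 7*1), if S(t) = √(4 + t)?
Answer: -3546/7 ≈ -506.57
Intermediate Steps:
w = 18/7 (w = -(-6)*√(4 + 5)/7 = -(-6)*√9/7 = -(-6)*3/7 = -⅐*(-18) = 18/7 ≈ 2.5714)
(w - 87)*(-1 + 7*1) = (18/7 - 87)*(-1 + 7*1) = -591*(-1 + 7)/7 = -591/7*6 = -3546/7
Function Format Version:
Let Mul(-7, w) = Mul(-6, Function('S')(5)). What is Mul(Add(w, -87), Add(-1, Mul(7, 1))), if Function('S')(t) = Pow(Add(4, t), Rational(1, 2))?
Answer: Rational(-3546, 7) ≈ -506.57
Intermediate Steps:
w = Rational(18, 7) (w = Mul(Rational(-1, 7), Mul(-6, Pow(Add(4, 5), Rational(1, 2)))) = Mul(Rational(-1, 7), Mul(-6, Pow(9, Rational(1, 2)))) = Mul(Rational(-1, 7), Mul(-6, 3)) = Mul(Rational(-1, 7), -18) = Rational(18, 7) ≈ 2.5714)
Mul(Add(w, -87), Add(-1, Mul(7, 1))) = Mul(Add(Rational(18, 7), -87), Add(-1, Mul(7, 1))) = Mul(Rational(-591, 7), Add(-1, 7)) = Mul(Rational(-591, 7), 6) = Rational(-3546, 7)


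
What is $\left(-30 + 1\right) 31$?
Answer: $-899$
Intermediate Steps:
$\left(-30 + 1\right) 31 = \left(-29\right) 31 = -899$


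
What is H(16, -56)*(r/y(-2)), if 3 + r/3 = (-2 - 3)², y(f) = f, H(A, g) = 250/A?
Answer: -4125/8 ≈ -515.63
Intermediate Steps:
r = 66 (r = -9 + 3*(-2 - 3)² = -9 + 3*(-5)² = -9 + 3*25 = -9 + 75 = 66)
H(16, -56)*(r/y(-2)) = (250/16)*(66/(-2)) = (250*(1/16))*(66*(-½)) = (125/8)*(-33) = -4125/8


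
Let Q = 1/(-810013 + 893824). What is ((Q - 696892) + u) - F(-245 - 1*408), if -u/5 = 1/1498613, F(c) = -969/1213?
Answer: -106173540624345405007/152353108275459 ≈ -6.9689e+5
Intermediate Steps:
F(c) = -969/1213 (F(c) = -969*1/1213 = -969/1213)
Q = 1/83811 ≈ 1.1932e-5
u = -5/1498613 ≈ -3.3364e-6
((Q - 696892) + u) - F(-245 - 1*408) = ((1/83811 - 696892) - 5/1498613) - 1*(-969/1213) = (-58407215411/83811 - 5/1498613) + 969/1213 = -87529812309143998/125600254143 + 969/1213 = -106173540624345405007/152353108275459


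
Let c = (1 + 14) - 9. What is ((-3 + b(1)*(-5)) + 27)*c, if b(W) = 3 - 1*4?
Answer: 174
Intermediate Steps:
b(W) = -1 (b(W) = 3 - 4 = -1)
c = 6 (c = 15 - 9 = 6)
((-3 + b(1)*(-5)) + 27)*c = ((-3 - 1*(-5)) + 27)*6 = ((-3 + 5) + 27)*6 = (2 + 27)*6 = 29*6 = 174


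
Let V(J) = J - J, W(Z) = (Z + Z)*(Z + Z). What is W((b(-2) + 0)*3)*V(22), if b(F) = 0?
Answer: 0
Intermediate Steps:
W(Z) = 4*Z² (W(Z) = (2*Z)*(2*Z) = 4*Z²)
V(J) = 0
W((b(-2) + 0)*3)*V(22) = (4*((0 + 0)*3)²)*0 = (4*(0*3)²)*0 = (4*0²)*0 = (4*0)*0 = 0*0 = 0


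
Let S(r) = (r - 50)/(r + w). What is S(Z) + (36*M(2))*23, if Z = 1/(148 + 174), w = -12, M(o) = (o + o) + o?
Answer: 19207483/3863 ≈ 4972.2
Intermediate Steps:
M(o) = 3*o (M(o) = 2*o + o = 3*o)
Z = 1/322 ≈ 0.0031056
S(r) = (-50 + r)/(-12 + r) (S(r) = (r - 50)/(r - 12) = (-50 + r)/(-12 + r))
S(Z) + (36*M(2))*23 = (-50 + 1/322)/(-12 + 1/322) + (36*(3*2))*23 = -16099/322/(-3863/322) + (36*6)*23 = -322/3863*(-16099/322) + 216*23 = 16099/3863 + 4968 = 19207483/3863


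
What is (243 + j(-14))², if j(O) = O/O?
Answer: 59536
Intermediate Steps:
j(O) = 1
(243 + j(-14))² = (243 + 1)² = 244² = 59536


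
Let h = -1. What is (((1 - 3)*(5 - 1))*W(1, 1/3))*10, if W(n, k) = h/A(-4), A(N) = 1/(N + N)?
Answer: -640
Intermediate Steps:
A(N) = 1/(2*N)
W(n, k) = 8 (W(n, k) = -1/((½)/(-4)) = -1/((½)*(-¼)) = -1/(-⅛) = -1*(-8) = 8)
(((1 - 3)*(5 - 1))*W(1, 1/3))*10 = (((1 - 3)*(5 - 1))*8)*10 = (-2*4*8)*10 = -8*8*10 = -64*10 = -640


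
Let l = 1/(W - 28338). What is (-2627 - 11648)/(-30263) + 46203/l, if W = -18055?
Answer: -113605276262/53 ≈ -2.1435e+9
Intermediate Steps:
l = -1/46393 (l = 1/(-18055 - 28338) = 1/(-46393) = -1/46393 ≈ -2.1555e-5)
(-2627 - 11648)/(-30263) + 46203/l = (-2627 - 11648)/(-30263) + 46203/(-1/46393) = -14275*(-1/30263) + 46203*(-46393) = 25/53 - 2143495779 = -113605276262/53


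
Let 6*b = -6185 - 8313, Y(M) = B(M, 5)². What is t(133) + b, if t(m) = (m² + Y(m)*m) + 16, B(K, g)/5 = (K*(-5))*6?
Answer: 158803043366/3 ≈ 5.2934e+10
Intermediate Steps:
B(K, g) = -150*K (B(K, g) = 5*((K*(-5))*6) = 5*(-5*K*6) = 5*(-30*K) = -150*K)
Y(M) = 22500*M² (Y(M) = (-150*M)² = 22500*M²)
b = -7249/3 (b = (-6185 - 8313)/6 = (⅙)*(-14498) = -7249/3 ≈ -2416.3)
t(m) = 16 + m² + 22500*m³ (t(m) = (m² + (22500*m²)*m) + 16 = (m² + 22500*m³) + 16 = 16 + m² + 22500*m³)
t(133) + b = (16 + 133² + 22500*133³) - 7249/3 = (16 + 17689 + 22500*2352637) - 7249/3 = (16 + 17689 + 52934332500) - 7249/3 = 52934350205 - 7249/3 = 158803043366/3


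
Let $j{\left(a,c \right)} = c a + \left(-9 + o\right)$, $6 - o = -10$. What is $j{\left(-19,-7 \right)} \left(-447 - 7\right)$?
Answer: $-63560$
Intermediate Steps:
$o = 16$ ($o = 6 - -10 = 6 + 10 = 16$)
$j{\left(a,c \right)} = 7 + a c$ ($j{\left(a,c \right)} = c a + \left(-9 + 16\right) = a c + 7 = 7 + a c$)
$j{\left(-19,-7 \right)} \left(-447 - 7\right) = \left(7 - -133\right) \left(-447 - 7\right) = \left(7 + 133\right) \left(-454\right) = 140 \left(-454\right) = -63560$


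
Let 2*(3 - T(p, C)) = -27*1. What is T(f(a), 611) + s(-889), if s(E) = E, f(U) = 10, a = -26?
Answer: -1745/2 ≈ -872.50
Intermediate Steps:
T(p, C) = 33/2 (T(p, C) = 3 - (-27)/2 = 3 - ½*(-27) = 3 + 27/2 = 33/2)
T(f(a), 611) + s(-889) = 33/2 - 889 = -1745/2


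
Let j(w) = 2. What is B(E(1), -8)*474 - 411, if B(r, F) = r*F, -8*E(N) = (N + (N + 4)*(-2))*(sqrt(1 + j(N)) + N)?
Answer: -4677 - 4266*sqrt(3) ≈ -12066.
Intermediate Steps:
E(N) = -(-8 - N)*(N + sqrt(3))/8 (E(N) = -(N + (N + 4)*(-2))*(sqrt(1 + 2) + N)/8 = -(N + (4 + N)*(-2))*(sqrt(3) + N)/8 = -(N + (-8 - 2*N))*(N + sqrt(3))/8 = -(-8 - N)*(N + sqrt(3))/8)
B(r, F) = F*r
B(E(1), -8)*474 - 411 = -8*(1 + sqrt(3) + (1/8)*1**2 + (1/8)*1*sqrt(3))*474 - 411 = -8*(1 + sqrt(3) + (1/8)*1 + sqrt(3)/8)*474 - 411 = -8*(1 + sqrt(3) + 1/8 + sqrt(3)/8)*474 - 411 = -8*(9/8 + 9*sqrt(3)/8)*474 - 411 = (-9 - 9*sqrt(3))*474 - 411 = (-4266 - 4266*sqrt(3)) - 411 = -4677 - 4266*sqrt(3)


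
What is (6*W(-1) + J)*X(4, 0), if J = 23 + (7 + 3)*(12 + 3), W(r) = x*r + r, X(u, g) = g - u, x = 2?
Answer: -620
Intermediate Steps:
W(r) = 3*r (W(r) = 2*r + r = 3*r)
J = 173 (J = 23 + 10*15 = 23 + 150 = 173)
(6*W(-1) + J)*X(4, 0) = (6*(3*(-1)) + 173)*(0 - 1*4) = (6*(-3) + 173)*(0 - 4) = (-18 + 173)*(-4) = 155*(-4) = -620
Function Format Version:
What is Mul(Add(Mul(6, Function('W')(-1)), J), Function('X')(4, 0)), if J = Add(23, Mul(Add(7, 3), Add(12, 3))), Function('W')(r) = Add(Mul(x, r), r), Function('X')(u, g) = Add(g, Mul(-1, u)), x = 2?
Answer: -620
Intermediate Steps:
Function('W')(r) = Mul(3, r) (Function('W')(r) = Add(Mul(2, r), r) = Mul(3, r))
J = 173 (J = Add(23, Mul(10, 15)) = Add(23, 150) = 173)
Mul(Add(Mul(6, Function('W')(-1)), J), Function('X')(4, 0)) = Mul(Add(Mul(6, Mul(3, -1)), 173), Add(0, Mul(-1, 4))) = Mul(Add(Mul(6, -3), 173), Add(0, -4)) = Mul(Add(-18, 173), -4) = Mul(155, -4) = -620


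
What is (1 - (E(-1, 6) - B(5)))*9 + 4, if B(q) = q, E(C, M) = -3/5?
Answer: 317/5 ≈ 63.400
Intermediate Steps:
E(C, M) = -⅗ (E(C, M) = -3*⅕ = -⅗)
(1 - (E(-1, 6) - B(5)))*9 + 4 = (1 - (-⅗ - 1*5))*9 + 4 = (1 - (-⅗ - 5))*9 + 4 = (1 - 1*(-28/5))*9 + 4 = (1 + 28/5)*9 + 4 = (33/5)*9 + 4 = 297/5 + 4 = 317/5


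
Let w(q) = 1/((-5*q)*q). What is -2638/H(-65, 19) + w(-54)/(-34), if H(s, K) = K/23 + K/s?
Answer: -325837582067/65930760 ≈ -4942.1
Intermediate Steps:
H(s, K) = K/23 + K/s (H(s, K) = K*(1/23) + K/s = K/23 + K/s)
w(q) = -1/(5*q**2) (w(q) = 1/(-5*q**2) = -1/(5*q**2))
-2638/H(-65, 19) + w(-54)/(-34) = -2638/((1/23)*19 + 19/(-65)) - 1/5/(-54)**2/(-34) = -2638/(19/23 + 19*(-1/65)) - 1/5*1/2916*(-1/34) = -2638/(19/23 - 19/65) - 1/14580*(-1/34) = -2638/798/1495 + 1/495720 = -2638*1495/798 + 1/495720 = -1971905/399 + 1/495720 = -325837582067/65930760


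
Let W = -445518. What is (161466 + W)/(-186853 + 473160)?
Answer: -284052/286307 ≈ -0.99212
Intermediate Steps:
(161466 + W)/(-186853 + 473160) = (161466 - 445518)/(-186853 + 473160) = -284052/286307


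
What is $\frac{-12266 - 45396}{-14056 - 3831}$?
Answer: $\frac{57662}{17887} \approx 3.2237$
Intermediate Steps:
$\frac{-12266 - 45396}{-14056 - 3831} = - \frac{57662}{-17887} = \left(-57662\right) \left(- \frac{1}{17887}\right) = \frac{57662}{17887}$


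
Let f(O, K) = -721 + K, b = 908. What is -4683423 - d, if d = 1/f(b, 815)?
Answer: -440241763/94 ≈ -4.6834e+6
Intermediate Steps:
d = 1/94 (d = 1/(-721 + 815) = 1/94 ≈ 0.010638)
-4683423 - d = -4683423 - 1*1/94 = -4683423 - 1/94 = -440241763/94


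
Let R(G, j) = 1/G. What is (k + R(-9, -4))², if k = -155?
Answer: 1948816/81 ≈ 24059.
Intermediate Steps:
(k + R(-9, -4))² = (-155 + 1/(-9))² = (-155 - ⅑)² = (-1396/9)² = 1948816/81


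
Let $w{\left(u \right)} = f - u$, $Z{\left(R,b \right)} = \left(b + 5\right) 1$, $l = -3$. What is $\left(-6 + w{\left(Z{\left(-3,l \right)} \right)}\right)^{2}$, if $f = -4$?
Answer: $144$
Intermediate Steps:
$Z{\left(R,b \right)} = 5 + b$ ($Z{\left(R,b \right)} = \left(5 + b\right) 1 = 5 + b$)
$w{\left(u \right)} = -4 - u$
$\left(-6 + w{\left(Z{\left(-3,l \right)} \right)}\right)^{2} = \left(-6 - 6\right)^{2} = \left(-12\right)^{2} = 144$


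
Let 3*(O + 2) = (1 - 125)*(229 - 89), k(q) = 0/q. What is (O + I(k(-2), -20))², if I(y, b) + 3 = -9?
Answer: 302829604/9 ≈ 3.3648e+7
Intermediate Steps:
k(q) = 0
I(y, b) = -12 (I(y, b) = -3 - 9 = -12)
O = -17366/3 (O = -2 + ((1 - 125)*(229 - 89))/3 = -2 + (-124*140)/3 = -2 + (⅓)*(-17360) = -2 - 17360/3 = -17366/3 ≈ -5788.7)
(O + I(k(-2), -20))² = (-17366/3 - 12)² = (-17402/3)² = 302829604/9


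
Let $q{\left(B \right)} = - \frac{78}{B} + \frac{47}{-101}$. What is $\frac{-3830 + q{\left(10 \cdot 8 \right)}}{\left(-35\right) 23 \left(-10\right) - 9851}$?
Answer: $\frac{15479019}{7276040} \approx 2.1274$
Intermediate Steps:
$q{\left(B \right)} = - \frac{47}{101} - \frac{78}{B}$ ($q{\left(B \right)} = - \frac{78}{B} + 47 \left(- \frac{1}{101}\right) = - \frac{78}{B} - \frac{47}{101} = - \frac{47}{101} - \frac{78}{B}$)
$\frac{-3830 + q{\left(10 \cdot 8 \right)}}{\left(-35\right) 23 \left(-10\right) - 9851} = \frac{-3830 - \left(\frac{47}{101} + \frac{78}{10 \cdot 8}\right)}{\left(-35\right) 23 \left(-10\right) - 9851} = \frac{-3830 - \left(\frac{47}{101} + \frac{78}{80}\right)}{\left(-805\right) \left(-10\right) - 9851} = \frac{-3830 - \frac{5819}{4040}}{8050 - 9851} = \frac{-3830 - \frac{5819}{4040}}{-1801} = \left(-3830 - \frac{5819}{4040}\right) \left(- \frac{1}{1801}\right) = \left(- \frac{15479019}{4040}\right) \left(- \frac{1}{1801}\right) = \frac{15479019}{7276040}$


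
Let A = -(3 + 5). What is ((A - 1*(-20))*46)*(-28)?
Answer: -15456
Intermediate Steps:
A = -8 (A = -1*8 = -8)
((A - 1*(-20))*46)*(-28) = ((-8 - 1*(-20))*46)*(-28) = ((-8 + 20)*46)*(-28) = (12*46)*(-28) = 552*(-28) = -15456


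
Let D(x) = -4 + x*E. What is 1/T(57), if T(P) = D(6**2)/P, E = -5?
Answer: -57/184 ≈ -0.30978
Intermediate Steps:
D(x) = -4 - 5*x (D(x) = -4 + x*(-5) = -4 - 5*x)
T(P) = -184/P (T(P) = (-4 - 5*6**2)/P = (-4 - 5*36)/P = (-4 - 180)/P = -184/P)
1/T(57) = 1/(-184/57) = -57/184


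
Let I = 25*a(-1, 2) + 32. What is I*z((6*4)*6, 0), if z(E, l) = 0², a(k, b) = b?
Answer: 0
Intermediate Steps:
z(E, l) = 0
I = 82 (I = 25*2 + 32 = 50 + 32 = 82)
I*z((6*4)*6, 0) = 82*0 = 0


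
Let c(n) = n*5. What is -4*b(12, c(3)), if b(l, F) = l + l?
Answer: -96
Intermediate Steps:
c(n) = 5*n
b(l, F) = 2*l
-4*b(12, c(3)) = -8*12 = -4*24 = -96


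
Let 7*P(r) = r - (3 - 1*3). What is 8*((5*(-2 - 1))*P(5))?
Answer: -600/7 ≈ -85.714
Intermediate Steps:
P(r) = r/7 (P(r) = (r - (3 - 1*3))/7 = (r - (3 - 3))/7 = (r - 1*0)/7 = (r + 0)/7 = r/7)
8*((5*(-2 - 1))*P(5)) = 8*((5*(-2 - 1))*((⅐)*5)) = 8*((5*(-3))*(5/7)) = 8*(-15*5/7) = 8*(-75/7) = -600/7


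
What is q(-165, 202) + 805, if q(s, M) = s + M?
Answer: 842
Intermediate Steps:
q(s, M) = M + s
q(-165, 202) + 805 = (202 - 165) + 805 = 37 + 805 = 842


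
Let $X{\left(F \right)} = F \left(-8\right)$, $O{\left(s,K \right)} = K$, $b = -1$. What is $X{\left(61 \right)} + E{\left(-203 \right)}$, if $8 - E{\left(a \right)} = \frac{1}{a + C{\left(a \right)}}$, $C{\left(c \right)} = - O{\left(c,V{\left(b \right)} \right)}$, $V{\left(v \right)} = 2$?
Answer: $- \frac{98399}{205} \approx -480.0$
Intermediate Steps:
$C{\left(c \right)} = -2$ ($C{\left(c \right)} = \left(-1\right) 2 = -2$)
$X{\left(F \right)} = - 8 F$
$E{\left(a \right)} = 8 - \frac{1}{-2 + a}$ ($E{\left(a \right)} = 8 - \frac{1}{a - 2} = 8 - \frac{1}{-2 + a}$)
$X{\left(61 \right)} + E{\left(-203 \right)} = \left(-8\right) 61 + \frac{-17 + 8 \left(-203\right)}{-2 - 203} = -488 + \frac{-17 - 1624}{-205} = -488 - - \frac{1641}{205} = -488 + \frac{1641}{205} = - \frac{98399}{205}$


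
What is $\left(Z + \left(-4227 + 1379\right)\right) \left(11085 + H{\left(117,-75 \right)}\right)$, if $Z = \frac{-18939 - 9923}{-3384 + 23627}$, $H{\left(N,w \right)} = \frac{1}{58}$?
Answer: $- \frac{18542427717053}{587047} \approx -3.1586 \cdot 10^{7}$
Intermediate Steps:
$H{\left(N,w \right)} = \frac{1}{58}$
$Z = - \frac{28862}{20243} \approx -1.4258$
$\left(Z + \left(-4227 + 1379\right)\right) \left(11085 + H{\left(117,-75 \right)}\right) = \left(- \frac{28862}{20243} + \left(-4227 + 1379\right)\right) \left(11085 + \frac{1}{58}\right) = \left(- \frac{28862}{20243} - 2848\right) \frac{642931}{58} = \left(- \frac{57680926}{20243}\right) \frac{642931}{58} = - \frac{18542427717053}{587047}$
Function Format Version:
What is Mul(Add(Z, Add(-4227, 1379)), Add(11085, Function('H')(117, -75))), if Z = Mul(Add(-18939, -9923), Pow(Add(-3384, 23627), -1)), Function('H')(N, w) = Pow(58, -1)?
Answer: Rational(-18542427717053, 587047) ≈ -3.1586e+7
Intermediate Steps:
Function('H')(N, w) = Rational(1, 58)
Z = Rational(-28862, 20243) (Z = Mul(-28862, Pow(20243, -1)) = Mul(-28862, Rational(1, 20243)) = Rational(-28862, 20243) ≈ -1.4258)
Mul(Add(Z, Add(-4227, 1379)), Add(11085, Function('H')(117, -75))) = Mul(Add(Rational(-28862, 20243), Add(-4227, 1379)), Add(11085, Rational(1, 58))) = Mul(Add(Rational(-28862, 20243), -2848), Rational(642931, 58)) = Mul(Rational(-57680926, 20243), Rational(642931, 58)) = Rational(-18542427717053, 587047)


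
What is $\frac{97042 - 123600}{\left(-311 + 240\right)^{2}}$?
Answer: $- \frac{26558}{5041} \approx -5.2684$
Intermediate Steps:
$\frac{97042 - 123600}{\left(-311 + 240\right)^{2}} = \frac{97042 - 123600}{\left(-71\right)^{2}} = - \frac{26558}{5041}$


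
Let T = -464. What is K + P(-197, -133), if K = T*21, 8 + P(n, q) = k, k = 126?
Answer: -9626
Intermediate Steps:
P(n, q) = 118 (P(n, q) = -8 + 126 = 118)
K = -9744 (K = -464*21 = -9744)
K + P(-197, -133) = -9744 + 118 = -9626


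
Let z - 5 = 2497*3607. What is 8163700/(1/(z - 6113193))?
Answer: 23621592476700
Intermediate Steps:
z = 9006684 (z = 5 + 2497*3607 = 5 + 9006679 = 9006684)
8163700/(1/(z - 6113193)) = 8163700/(1/(9006684 - 6113193)) = 8163700/(1/2893491) = 8163700*2893491 = 23621592476700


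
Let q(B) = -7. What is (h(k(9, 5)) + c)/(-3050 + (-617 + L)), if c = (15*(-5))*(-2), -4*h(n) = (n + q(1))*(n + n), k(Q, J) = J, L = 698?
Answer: -155/2969 ≈ -0.052206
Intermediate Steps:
h(n) = -n*(-7 + n)/2 (h(n) = -(n - 7)*(n + n)/4 = -(-7 + n)*2*n/4 = -n*(-7 + n)/2)
c = 150 (c = -75*(-2) = 150)
(h(k(9, 5)) + c)/(-3050 + (-617 + L)) = ((½)*5*(7 - 1*5) + 150)/(-3050 + (-617 + 698)) = ((½)*5*(7 - 5) + 150)/(-3050 + 81) = ((½)*5*2 + 150)/(-2969) = (5 + 150)*(-1/2969) = 155*(-1/2969) = -155/2969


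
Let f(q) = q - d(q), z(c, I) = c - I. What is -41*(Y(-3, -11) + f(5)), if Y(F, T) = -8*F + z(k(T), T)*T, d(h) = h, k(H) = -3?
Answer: 2624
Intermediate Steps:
Y(F, T) = -8*F + T*(-3 - T) (Y(F, T) = -8*F + (-3 - T)*T = -8*F + T*(-3 - T))
f(q) = 0 (f(q) = q - q = 0)
-41*(Y(-3, -11) + f(5)) = -41*((-8*(-3) - 1*(-11)*(3 - 11)) + 0) = -41*((24 - 1*(-11)*(-8)) + 0) = -41*((24 - 88) + 0) = -41*(-64 + 0) = -41*(-64) = 2624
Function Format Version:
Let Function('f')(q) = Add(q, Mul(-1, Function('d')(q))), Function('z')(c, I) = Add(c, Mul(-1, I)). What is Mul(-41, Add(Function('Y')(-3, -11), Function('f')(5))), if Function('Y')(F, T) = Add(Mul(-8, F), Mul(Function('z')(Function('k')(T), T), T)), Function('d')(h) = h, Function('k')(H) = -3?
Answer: 2624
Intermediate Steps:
Function('Y')(F, T) = Add(Mul(-8, F), Mul(T, Add(-3, Mul(-1, T)))) (Function('Y')(F, T) = Add(Mul(-8, F), Mul(Add(-3, Mul(-1, T)), T)) = Add(Mul(-8, F), Mul(T, Add(-3, Mul(-1, T)))))
Function('f')(q) = 0 (Function('f')(q) = Add(q, Mul(-1, q)) = 0)
Mul(-41, Add(Function('Y')(-3, -11), Function('f')(5))) = Mul(-41, Add(Add(Mul(-8, -3), Mul(-1, -11, Add(3, -11))), 0)) = Mul(-41, Add(Add(24, Mul(-1, -11, -8)), 0)) = Mul(-41, Add(Add(24, -88), 0)) = Mul(-41, Add(-64, 0)) = Mul(-41, -64) = 2624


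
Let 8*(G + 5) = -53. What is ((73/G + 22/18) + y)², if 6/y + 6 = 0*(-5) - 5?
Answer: 295668025/9418761 ≈ 31.391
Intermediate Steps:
G = -93/8 (G = -5 + (⅛)*(-53) = -5 - 53/8 = -93/8 ≈ -11.625)
y = -6/11 (y = 6/(-6 + (0*(-5) - 5)) = 6/(-6 + (0 - 5)) = 6/(-6 - 5) = 6/(-11) = 6*(-1/11) = -6/11 ≈ -0.54545)
((73/G + 22/18) + y)² = ((73/(-93/8) + 22/18) - 6/11)² = ((73*(-8/93) + 22*(1/18)) - 6/11)² = ((-584/93 + 11/9) - 6/11)² = (-1411/279 - 6/11)² = (-17195/3069)² = 295668025/9418761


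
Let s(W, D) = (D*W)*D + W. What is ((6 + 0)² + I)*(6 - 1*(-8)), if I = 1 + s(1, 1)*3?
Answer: 602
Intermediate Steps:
s(W, D) = W + W*D² (s(W, D) = W*D² + W = W + W*D²)
I = 7 (I = 1 + (1*(1 + 1²))*3 = 1 + (1*(1 + 1))*3 = 1 + (1*2)*3 = 1 + 2*3 = 1 + 6 = 7)
((6 + 0)² + I)*(6 - 1*(-8)) = ((6 + 0)² + 7)*(6 - 1*(-8)) = (6² + 7)*(6 + 8) = (36 + 7)*14 = 43*14 = 602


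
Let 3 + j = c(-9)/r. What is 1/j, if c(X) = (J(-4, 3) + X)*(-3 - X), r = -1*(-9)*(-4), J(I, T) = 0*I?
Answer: -⅔ ≈ -0.66667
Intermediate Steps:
J(I, T) = 0
r = -36 (r = 9*(-4) = -36)
c(X) = X*(-3 - X) (c(X) = (0 + X)*(-3 - X) = X*(-3 - X))
j = -3/2 (j = -3 - 9*(-3 - 1*(-9))/(-36) = -3 - 9*(-3 + 9)*(-1/36) = -3 - 9*6*(-1/36) = -3 - 54*(-1/36) = -3 + 3/2 = -3/2 ≈ -1.5000)
1/j = 1/(-3/2) = -⅔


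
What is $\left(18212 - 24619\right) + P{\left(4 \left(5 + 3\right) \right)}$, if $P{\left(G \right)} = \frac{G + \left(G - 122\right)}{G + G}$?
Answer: $- \frac{205053}{32} \approx -6407.9$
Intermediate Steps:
$P{\left(G \right)} = \frac{-122 + 2 G}{2 G}$ ($P{\left(G \right)} = \frac{G + \left(-122 + G\right)}{2 G} = \left(-122 + 2 G\right) \frac{1}{2 G} = \frac{-122 + 2 G}{2 G}$)
$\left(18212 - 24619\right) + P{\left(4 \left(5 + 3\right) \right)} = \left(18212 - 24619\right) + \frac{-61 + 4 \left(5 + 3\right)}{4 \left(5 + 3\right)} = -6407 + \frac{-61 + 4 \cdot 8}{4 \cdot 8} = -6407 + \frac{-61 + 32}{32} = -6407 + \frac{1}{32} \left(-29\right) = -6407 - \frac{29}{32} = - \frac{205053}{32}$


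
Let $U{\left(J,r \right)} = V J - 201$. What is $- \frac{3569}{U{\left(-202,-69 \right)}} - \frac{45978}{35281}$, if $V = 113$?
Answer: $- \frac{932817517}{812415587} \approx -1.1482$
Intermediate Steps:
$U{\left(J,r \right)} = -201 + 113 J$ ($U{\left(J,r \right)} = 113 J - 201 = -201 + 113 J$)
$- \frac{3569}{U{\left(-202,-69 \right)}} - \frac{45978}{35281} = - \frac{3569}{-201 + 113 \left(-202\right)} - \frac{45978}{35281} = - \frac{3569}{-201 - 22826} - \frac{45978}{35281} = - \frac{3569}{-23027} - \frac{45978}{35281} = \left(-3569\right) \left(- \frac{1}{23027}\right) - \frac{45978}{35281} = \frac{3569}{23027} - \frac{45978}{35281} = - \frac{932817517}{812415587}$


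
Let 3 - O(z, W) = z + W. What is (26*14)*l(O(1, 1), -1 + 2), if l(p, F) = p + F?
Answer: 728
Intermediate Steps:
O(z, W) = 3 - W - z (O(z, W) = 3 - (z + W) = 3 - (W + z) = 3 + (-W - z) = 3 - W - z)
l(p, F) = F + p
(26*14)*l(O(1, 1), -1 + 2) = (26*14)*((-1 + 2) + (3 - 1*1 - 1*1)) = 364*(1 + (3 - 1 - 1)) = 364*(1 + 1) = 364*2 = 728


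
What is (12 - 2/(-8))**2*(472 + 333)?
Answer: 1932805/16 ≈ 1.2080e+5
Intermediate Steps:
(12 - 2/(-8))**2*(472 + 333) = (12 - 2*(-1/8))**2*805 = (12 + 1/4)**2*805 = (49/4)**2*805 = (2401/16)*805 = 1932805/16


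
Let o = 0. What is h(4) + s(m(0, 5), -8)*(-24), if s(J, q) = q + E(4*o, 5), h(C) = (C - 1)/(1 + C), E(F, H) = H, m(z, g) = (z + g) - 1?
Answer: 363/5 ≈ 72.600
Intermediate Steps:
m(z, g) = -1 + g + z (m(z, g) = (g + z) - 1 = -1 + g + z)
h(C) = (-1 + C)/(1 + C)
s(J, q) = 5 + q (s(J, q) = q + 5 = 5 + q)
h(4) + s(m(0, 5), -8)*(-24) = (-1 + 4)/(1 + 4) + (5 - 8)*(-24) = 3/5 - 3*(-24) = (⅕)*3 + 72 = ⅗ + 72 = 363/5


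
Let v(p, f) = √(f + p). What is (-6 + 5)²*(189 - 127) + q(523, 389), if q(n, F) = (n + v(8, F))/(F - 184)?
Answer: 13233/205 + √397/205 ≈ 64.648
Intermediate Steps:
q(n, F) = (n + √(8 + F))/(-184 + F) (q(n, F) = (n + √(F + 8))/(F - 184) = (n + √(8 + F))/(-184 + F))
(-6 + 5)²*(189 - 127) + q(523, 389) = (-6 + 5)²*(189 - 127) + (523 + √(8 + 389))/(-184 + 389) = (-1)²*62 + (523 + √397)/205 = 1*62 + (523 + √397)/205 = 62 + (523/205 + √397/205) = 13233/205 + √397/205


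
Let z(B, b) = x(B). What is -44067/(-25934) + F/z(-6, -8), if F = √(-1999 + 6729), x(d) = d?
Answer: 44067/25934 - √4730/6 ≈ -9.7633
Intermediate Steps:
z(B, b) = B
F = √4730 ≈ 68.775
-44067/(-25934) + F/z(-6, -8) = -44067/(-25934) + √4730/(-6) = -44067*(-1/25934) + √4730*(-⅙) = 44067/25934 - √4730/6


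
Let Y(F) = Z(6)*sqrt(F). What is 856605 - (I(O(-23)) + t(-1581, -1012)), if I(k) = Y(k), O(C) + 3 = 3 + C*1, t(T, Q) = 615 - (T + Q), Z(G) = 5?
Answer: 853397 - 5*I*sqrt(23) ≈ 8.534e+5 - 23.979*I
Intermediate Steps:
Y(F) = 5*sqrt(F)
t(T, Q) = 615 - Q - T (t(T, Q) = 615 - (Q + T) = 615 + (-Q - T) = 615 - Q - T)
O(C) = C (O(C) = -3 + (3 + C*1) = -3 + (3 + C) = C)
I(k) = 5*sqrt(k)
856605 - (I(O(-23)) + t(-1581, -1012)) = 856605 - (5*sqrt(-23) + (615 - 1*(-1012) - 1*(-1581))) = 856605 - (5*(I*sqrt(23)) + (615 + 1012 + 1581)) = 856605 - (5*I*sqrt(23) + 3208) = 856605 - (3208 + 5*I*sqrt(23)) = 856605 + (-3208 - 5*I*sqrt(23)) = 853397 - 5*I*sqrt(23)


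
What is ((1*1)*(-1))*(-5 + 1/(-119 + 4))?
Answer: 576/115 ≈ 5.0087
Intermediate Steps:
((1*1)*(-1))*(-5 + 1/(-119 + 4)) = (1*(-1))*(-5 + 1/(-115)) = -(-5 - 1/115) = -1*(-576/115) = 576/115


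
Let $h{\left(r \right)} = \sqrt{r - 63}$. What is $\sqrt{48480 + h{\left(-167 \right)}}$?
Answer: $\sqrt{48480 + i \sqrt{230}} \approx 220.18 + 0.0344 i$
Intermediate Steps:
$h{\left(r \right)} = \sqrt{-63 + r}$
$\sqrt{48480 + h{\left(-167 \right)}} = \sqrt{48480 + \sqrt{-63 - 167}} = \sqrt{48480 + \sqrt{-230}} = \sqrt{48480 + i \sqrt{230}}$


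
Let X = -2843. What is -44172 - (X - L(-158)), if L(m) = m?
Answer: -41487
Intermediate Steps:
-44172 - (X - L(-158)) = -44172 - (-2843 - 1*(-158)) = -44172 - (-2843 + 158) = -44172 - 1*(-2685) = -44172 + 2685 = -41487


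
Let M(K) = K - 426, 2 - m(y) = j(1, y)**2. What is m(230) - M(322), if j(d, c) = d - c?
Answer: -52335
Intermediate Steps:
m(y) = 2 - (1 - y)**2
M(K) = -426 + K
m(230) - M(322) = (2 - (-1 + 230)**2) - (-426 + 322) = (2 - 1*229**2) - 1*(-104) = (2 - 1*52441) + 104 = (2 - 52441) + 104 = -52439 + 104 = -52335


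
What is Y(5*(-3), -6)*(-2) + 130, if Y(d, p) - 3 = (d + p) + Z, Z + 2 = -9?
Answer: 188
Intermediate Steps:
Z = -11 (Z = -2 - 9 = -11)
Y(d, p) = -8 + d + p (Y(d, p) = 3 + ((d + p) - 11) = 3 + (-11 + d + p) = -8 + d + p)
Y(5*(-3), -6)*(-2) + 130 = (-8 + 5*(-3) - 6)*(-2) + 130 = (-8 - 15 - 6)*(-2) + 130 = -29*(-2) + 130 = 58 + 130 = 188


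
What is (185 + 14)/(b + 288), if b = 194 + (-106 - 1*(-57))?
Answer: 199/433 ≈ 0.45958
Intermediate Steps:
b = 145 (b = 194 + (-106 + 57) = 194 - 49 = 145)
(185 + 14)/(b + 288) = (185 + 14)/(145 + 288) = 199/433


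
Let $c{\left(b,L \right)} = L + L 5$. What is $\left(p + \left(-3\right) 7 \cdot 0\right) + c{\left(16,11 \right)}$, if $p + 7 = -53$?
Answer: $6$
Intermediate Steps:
$p = -60$ ($p = -7 - 53 = -60$)
$c{\left(b,L \right)} = 6 L$ ($c{\left(b,L \right)} = L + 5 L = 6 L$)
$\left(p + \left(-3\right) 7 \cdot 0\right) + c{\left(16,11 \right)} = \left(-60 + \left(-3\right) 7 \cdot 0\right) + 6 \cdot 11 = \left(-60 - 0\right) + 66 = \left(-60 + 0\right) + 66 = -60 + 66 = 6$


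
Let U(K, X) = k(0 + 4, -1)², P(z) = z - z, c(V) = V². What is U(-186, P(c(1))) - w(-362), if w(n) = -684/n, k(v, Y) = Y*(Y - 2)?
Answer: 1287/181 ≈ 7.1105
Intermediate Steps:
k(v, Y) = Y*(-2 + Y)
P(z) = 0
U(K, X) = 9 (U(K, X) = (-(-2 - 1))² = (-1*(-3))² = 3² = 9)
U(-186, P(c(1))) - w(-362) = 9 - (-684)/(-362) = 9 - (-684)*(-1)/362 = 9 - 1*342/181 = 9 - 342/181 = 1287/181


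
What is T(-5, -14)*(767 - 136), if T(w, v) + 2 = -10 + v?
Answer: -16406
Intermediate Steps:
T(w, v) = -12 + v (T(w, v) = -2 + (-10 + v) = -12 + v)
T(-5, -14)*(767 - 136) = (-12 - 14)*(767 - 136) = -26*631 = -16406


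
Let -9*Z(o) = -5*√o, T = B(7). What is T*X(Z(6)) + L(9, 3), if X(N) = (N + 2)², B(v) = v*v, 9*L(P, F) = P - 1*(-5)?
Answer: 7784/27 + 980*√6/9 ≈ 555.02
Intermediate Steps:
L(P, F) = 5/9 + P/9 (L(P, F) = (P - 1*(-5))/9 = (P + 5)/9 = (5 + P)/9 = 5/9 + P/9)
B(v) = v²
T = 49 (T = 7² = 49)
Z(o) = 5*√o/9 (Z(o) = -(-5)*√o/9 = 5*√o/9)
X(N) = (2 + N)²
T*X(Z(6)) + L(9, 3) = 49*(2 + 5*√6/9)² + (5/9 + (⅑)*9) = 49*(2 + 5*√6/9)² + (5/9 + 1) = 49*(2 + 5*√6/9)² + 14/9 = 14/9 + 49*(2 + 5*√6/9)²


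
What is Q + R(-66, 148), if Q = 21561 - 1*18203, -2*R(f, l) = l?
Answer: 3284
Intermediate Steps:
R(f, l) = -l/2
Q = 3358 (Q = 21561 - 18203 = 3358)
Q + R(-66, 148) = 3358 - ½*148 = 3358 - 74 = 3284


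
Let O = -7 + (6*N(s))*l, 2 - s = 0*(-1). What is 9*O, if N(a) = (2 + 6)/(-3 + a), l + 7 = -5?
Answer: 5121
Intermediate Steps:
l = -12 (l = -7 - 5 = -12)
s = 2 (s = 2 - 0*(-1) = 2 - 1*0 = 2 + 0 = 2)
N(a) = 8/(-3 + a)
O = 569 (O = -7 + (6*(8/(-3 + 2)))*(-12) = -7 + (6*(8/(-1)))*(-12) = -7 + (6*(8*(-1)))*(-12) = -7 + (6*(-8))*(-12) = -7 - 48*(-12) = -7 + 576 = 569)
9*O = 9*569 = 5121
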